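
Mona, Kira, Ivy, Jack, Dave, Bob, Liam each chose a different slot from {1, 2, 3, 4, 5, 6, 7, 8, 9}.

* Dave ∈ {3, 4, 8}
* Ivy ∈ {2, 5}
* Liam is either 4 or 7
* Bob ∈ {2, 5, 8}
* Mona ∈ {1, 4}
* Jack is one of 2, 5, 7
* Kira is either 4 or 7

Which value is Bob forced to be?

8

The 7 variables together cover exactly {1, 2, 3, 4, 5, 7, 8} — 7 values for 7 variables — and 1 appears only in Mona's list, so Mona = 1.
Among the 6 still-open variables, 3 fits only Dave (and all 6 values in {2, 3, 4, 5, 7, 8} must be used), so Dave = 3.
Among the 5 still-open variables, 8 fits only Bob (and all 5 values in {2, 4, 5, 7, 8} must be used), so Bob = 8.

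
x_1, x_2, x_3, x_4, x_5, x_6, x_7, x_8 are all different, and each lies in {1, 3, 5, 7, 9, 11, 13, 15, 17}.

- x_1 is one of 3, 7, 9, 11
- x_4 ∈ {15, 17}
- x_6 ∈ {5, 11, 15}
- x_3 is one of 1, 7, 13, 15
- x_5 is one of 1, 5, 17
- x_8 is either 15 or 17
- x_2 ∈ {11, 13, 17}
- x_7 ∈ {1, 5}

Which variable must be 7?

x_4 and x_8 between them cover only {15, 17} — a naked pair. Remove those values from x_2, x_3, x_5, x_6.
The 2 variables x_5 and x_7 are confined to {1, 5}, which locks those values in; drop them from x_3, x_6.
x_6 has just one choice, so x_6 = 11. Eliminate 11 elsewhere: x_1, x_2.
x_2 has just one choice, so x_2 = 13. Strike 13 from x_3.
So 7 goes to x_3.

x_3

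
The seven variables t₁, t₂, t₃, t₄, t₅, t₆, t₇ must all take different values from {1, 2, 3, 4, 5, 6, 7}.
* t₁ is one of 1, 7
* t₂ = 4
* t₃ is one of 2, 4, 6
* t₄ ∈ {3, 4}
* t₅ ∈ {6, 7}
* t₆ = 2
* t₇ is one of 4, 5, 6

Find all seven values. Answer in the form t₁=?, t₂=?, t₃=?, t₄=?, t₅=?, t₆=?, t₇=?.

t₁=1, t₂=4, t₃=6, t₄=3, t₅=7, t₆=2, t₇=5

t₂ has just one choice, so t₂ = 4. Remove 4 from t₃, t₄, t₇.
That leaves t₄ = 3.
t₆'s domain is down to {2}, so t₆ = 2. Remove 2 from t₃.
That leaves t₃ = 6. Remove 6 from t₅, t₇.
That leaves t₅ = 7. Eliminate 7 elsewhere: t₁.
t₇ must be 5 (only option left).
That leaves t₁ = 1.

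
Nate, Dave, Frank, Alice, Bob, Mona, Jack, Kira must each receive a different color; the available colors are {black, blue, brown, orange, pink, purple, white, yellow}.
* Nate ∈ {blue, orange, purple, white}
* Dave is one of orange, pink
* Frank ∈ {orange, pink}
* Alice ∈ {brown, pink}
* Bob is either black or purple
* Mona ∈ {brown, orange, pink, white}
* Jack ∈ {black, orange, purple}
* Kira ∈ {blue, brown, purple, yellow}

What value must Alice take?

brown

The 8 variables draw from only 8 values {black, blue, brown, orange, pink, purple, white, yellow}, so each is used; only Kira can be yellow, hence Kira = yellow.
Among the 7 still-open variables, blue fits only Nate (and all 7 values in {black, blue, brown, orange, pink, purple, white} must be used), so Nate = blue.
Among the 6 still-open variables, white fits only Mona (and all 6 values in {black, brown, orange, pink, purple, white} must be used), so Mona = white.
Among the 5 still-open variables, brown fits only Alice (and all 5 values in {black, brown, orange, pink, purple} must be used), so Alice = brown.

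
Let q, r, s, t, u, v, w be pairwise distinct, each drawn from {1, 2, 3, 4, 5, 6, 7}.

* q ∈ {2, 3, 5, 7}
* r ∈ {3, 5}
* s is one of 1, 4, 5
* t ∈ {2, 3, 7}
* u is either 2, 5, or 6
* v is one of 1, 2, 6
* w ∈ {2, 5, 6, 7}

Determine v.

The 7 variables together cover exactly {1, 2, 3, 4, 5, 6, 7} — 7 values for 7 variables — and 4 appears only in s's list, so s = 4.
The 6 still-open variables together cover exactly {1, 2, 3, 5, 6, 7} — 6 values for 6 variables — and 1 appears only in v's list, so v = 1.

1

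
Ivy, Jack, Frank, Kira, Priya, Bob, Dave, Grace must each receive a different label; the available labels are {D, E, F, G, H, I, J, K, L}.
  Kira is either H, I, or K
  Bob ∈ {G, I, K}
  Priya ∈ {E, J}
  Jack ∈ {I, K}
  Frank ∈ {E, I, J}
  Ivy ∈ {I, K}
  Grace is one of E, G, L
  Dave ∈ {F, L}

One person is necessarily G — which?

Bob

Among the 8 variables, F fits only Dave (and all 8 values in {E, F, G, H, I, J, K, L} must be used), so Dave = F.
The 7 still-open variables draw from only 7 values {E, G, H, I, J, K, L}, so each is used; only Kira can be H, hence Kira = H.
Among the 6 still-open variables, L fits only Grace (and all 6 values in {E, G, I, J, K, L} must be used), so Grace = L.
The 5 still-open variables together cover exactly {E, G, I, J, K} — 5 values for 5 variables — and G appears only in Bob's list, so Bob = G.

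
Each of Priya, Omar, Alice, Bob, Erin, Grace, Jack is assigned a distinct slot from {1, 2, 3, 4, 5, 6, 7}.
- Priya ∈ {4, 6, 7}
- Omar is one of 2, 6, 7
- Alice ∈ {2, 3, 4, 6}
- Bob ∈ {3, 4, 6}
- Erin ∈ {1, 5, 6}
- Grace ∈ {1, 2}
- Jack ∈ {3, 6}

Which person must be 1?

Grace

Among the 7 variables, 5 fits only Erin (and all 7 values in {1, 2, 3, 4, 5, 6, 7} must be used), so Erin = 5.
The 6 still-open variables together cover exactly {1, 2, 3, 4, 6, 7} — 6 values for 6 variables — and 1 appears only in Grace's list, so Grace = 1.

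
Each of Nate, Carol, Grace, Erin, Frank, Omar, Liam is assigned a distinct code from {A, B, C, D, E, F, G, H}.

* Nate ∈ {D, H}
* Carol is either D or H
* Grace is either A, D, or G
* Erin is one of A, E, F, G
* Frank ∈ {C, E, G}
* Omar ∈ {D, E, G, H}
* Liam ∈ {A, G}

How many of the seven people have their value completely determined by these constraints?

The 7 variables together cover exactly {A, C, D, E, F, G, H} — 7 values for 7 variables — and C appears only in Frank's list, so Frank = C.
The 6 still-open variables draw from only 6 values {A, D, E, F, G, H}, so each is used; only Erin can be F, hence Erin = F.
The 5 still-open variables draw from only 5 values {A, D, E, G, H}, so each is used; only Omar can be E, hence Omar = E.
The 2 variables Nate and Carol are confined to {D, H}, which locks those values in; drop them from Grace.
Determined: Erin=F, Frank=C, Omar=E. The other people each still have more than one consistent value. That makes 3.

3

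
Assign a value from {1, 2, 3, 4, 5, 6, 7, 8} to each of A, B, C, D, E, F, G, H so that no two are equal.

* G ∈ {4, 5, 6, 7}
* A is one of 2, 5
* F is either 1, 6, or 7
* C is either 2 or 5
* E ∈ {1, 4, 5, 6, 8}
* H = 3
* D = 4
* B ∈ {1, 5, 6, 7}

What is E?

8

D must be 4 (only option left). Remove 4 from E, G.
H has just one choice, so H = 3.
Among the 6 still-open variables, 8 fits only E (and all 6 values in {1, 2, 5, 6, 7, 8} must be used), so E = 8.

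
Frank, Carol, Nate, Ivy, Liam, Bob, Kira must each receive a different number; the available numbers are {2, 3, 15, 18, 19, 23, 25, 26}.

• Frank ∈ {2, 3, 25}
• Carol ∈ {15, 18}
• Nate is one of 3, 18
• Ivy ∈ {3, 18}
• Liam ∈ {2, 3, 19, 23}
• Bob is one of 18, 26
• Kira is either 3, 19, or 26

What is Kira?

19

Nate and Ivy between them cover only {3, 18} — a naked pair. Remove those values from Frank, Carol, Liam, Bob, Kira.
Carol must be 15 (only option left).
That leaves Bob = 26. Remove 26 from Kira.
So Kira = 19.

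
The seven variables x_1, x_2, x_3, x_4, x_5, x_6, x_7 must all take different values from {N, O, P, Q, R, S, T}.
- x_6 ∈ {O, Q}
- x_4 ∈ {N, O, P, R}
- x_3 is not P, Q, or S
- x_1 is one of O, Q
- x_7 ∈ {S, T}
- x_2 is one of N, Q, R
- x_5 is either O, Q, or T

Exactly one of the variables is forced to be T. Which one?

The 7 variables together cover exactly {N, O, P, Q, R, S, T} — 7 values for 7 variables — and P appears only in x_4's list, so x_4 = P.
The 6 still-open variables together cover exactly {N, O, Q, R, S, T} — 6 values for 6 variables — and S appears only in x_7's list, so x_7 = S.
The 2 variables x_1 and x_6 are confined to {O, Q}, which locks those values in; drop them from x_2, x_3, x_5.
So T goes to x_5.

x_5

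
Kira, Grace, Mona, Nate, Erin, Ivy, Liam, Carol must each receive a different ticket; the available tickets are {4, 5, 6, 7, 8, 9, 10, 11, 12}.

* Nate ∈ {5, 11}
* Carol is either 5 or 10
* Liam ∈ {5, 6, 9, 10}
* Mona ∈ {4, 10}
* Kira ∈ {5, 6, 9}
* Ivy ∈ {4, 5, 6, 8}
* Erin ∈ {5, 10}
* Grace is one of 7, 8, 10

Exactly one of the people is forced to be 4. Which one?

The 8 variables together cover exactly {4, 5, 6, 7, 8, 9, 10, 11} — 8 values for 8 variables — and 7 appears only in Grace's list, so Grace = 7.
The 7 still-open variables draw from only 7 values {4, 5, 6, 8, 9, 10, 11}, so each is used; only Ivy can be 8, hence Ivy = 8.
Among the 6 still-open variables, 4 fits only Mona (and all 6 values in {4, 5, 6, 9, 10, 11} must be used), so Mona = 4.

Mona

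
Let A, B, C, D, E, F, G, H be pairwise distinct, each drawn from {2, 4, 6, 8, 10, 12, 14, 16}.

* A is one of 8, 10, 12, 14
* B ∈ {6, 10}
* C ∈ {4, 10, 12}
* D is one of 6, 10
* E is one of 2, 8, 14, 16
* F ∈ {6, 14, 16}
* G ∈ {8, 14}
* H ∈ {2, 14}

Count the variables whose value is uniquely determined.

2

The 8 variables draw from only 8 values {2, 4, 6, 8, 10, 12, 14, 16}, so each is used; only C can be 4, hence C = 4.
Among the 7 still-open variables, 12 fits only A (and all 7 values in {2, 6, 8, 10, 12, 14, 16} must be used), so A = 12.
The 2 variables B and D are confined to {6, 10}, which locks those values in; drop them from F.
Determined: A=12, C=4. The other variables each still have more than one consistent value. That makes 2.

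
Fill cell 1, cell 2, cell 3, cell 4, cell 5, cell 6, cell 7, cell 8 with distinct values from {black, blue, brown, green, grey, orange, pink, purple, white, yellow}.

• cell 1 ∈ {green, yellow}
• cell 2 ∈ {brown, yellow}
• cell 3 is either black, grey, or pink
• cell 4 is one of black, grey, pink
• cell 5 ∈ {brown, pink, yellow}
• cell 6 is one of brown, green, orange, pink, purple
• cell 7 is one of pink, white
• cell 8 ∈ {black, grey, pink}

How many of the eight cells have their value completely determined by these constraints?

cell 3, cell 4, cell 8 share exactly the 3 values {black, grey, pink}; by pigeonhole those values go to them, so strike black, grey, pink from cell 5, cell 6, cell 7.
cell 7 must be white (only option left).
The 2 variables cell 2 and cell 5 are confined to {brown, yellow}, which locks those values in; drop them from cell 1, cell 6.
That leaves cell 1 = green. Strike green from cell 6.
Determined: cell 1=green, cell 7=white. The other cells each still have more than one consistent value. That makes 2.

2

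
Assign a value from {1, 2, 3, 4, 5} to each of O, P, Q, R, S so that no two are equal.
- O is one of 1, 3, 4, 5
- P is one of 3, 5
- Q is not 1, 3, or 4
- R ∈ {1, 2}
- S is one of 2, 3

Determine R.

1

Among the 5 variables, 4 fits only O (and all 5 values in {1, 2, 3, 4, 5} must be used), so O = 4.
The 4 still-open variables draw from only 4 values {1, 2, 3, 5}, so each is used; only R can be 1, hence R = 1.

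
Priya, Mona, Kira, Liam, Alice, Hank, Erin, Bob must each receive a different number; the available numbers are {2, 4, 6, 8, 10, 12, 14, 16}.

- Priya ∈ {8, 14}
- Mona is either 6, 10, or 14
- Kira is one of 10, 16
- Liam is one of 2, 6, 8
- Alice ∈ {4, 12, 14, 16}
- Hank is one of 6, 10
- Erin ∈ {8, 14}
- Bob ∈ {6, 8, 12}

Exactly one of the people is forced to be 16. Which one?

Kira

The 8 variables draw from only 8 values {2, 4, 6, 8, 10, 12, 14, 16}, so each is used; only Liam can be 2, hence Liam = 2.
The 7 still-open variables together cover exactly {4, 6, 8, 10, 12, 14, 16} — 7 values for 7 variables — and 4 appears only in Alice's list, so Alice = 4.
The 6 still-open variables together cover exactly {6, 8, 10, 12, 14, 16} — 6 values for 6 variables — and 12 appears only in Bob's list, so Bob = 12.
The 5 still-open variables draw from only 5 values {6, 8, 10, 14, 16}, so each is used; only Kira can be 16, hence Kira = 16.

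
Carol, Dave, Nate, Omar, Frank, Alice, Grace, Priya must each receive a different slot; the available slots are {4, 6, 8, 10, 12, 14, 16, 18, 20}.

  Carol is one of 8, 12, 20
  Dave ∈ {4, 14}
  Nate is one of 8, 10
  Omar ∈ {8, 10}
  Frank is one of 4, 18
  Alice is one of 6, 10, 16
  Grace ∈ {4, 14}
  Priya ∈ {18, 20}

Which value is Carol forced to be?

Dave and Grace between them cover only {4, 14} — a naked pair. Remove those values from Frank.
Frank must be 18 (only option left). Eliminate 18 elsewhere: Priya.
That leaves Priya = 20. So Carol can't be 20.
Nate and Omar between them cover only {8, 10} — a naked pair. Remove those values from Carol, Alice.
So Carol = 12.

12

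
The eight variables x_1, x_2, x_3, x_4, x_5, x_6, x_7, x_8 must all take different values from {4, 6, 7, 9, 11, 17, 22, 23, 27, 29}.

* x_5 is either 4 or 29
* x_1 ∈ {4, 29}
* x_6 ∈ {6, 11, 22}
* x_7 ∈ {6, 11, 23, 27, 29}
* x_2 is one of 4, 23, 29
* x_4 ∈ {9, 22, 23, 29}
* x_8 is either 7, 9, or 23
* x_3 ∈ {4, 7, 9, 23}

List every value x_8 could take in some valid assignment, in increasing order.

7, 9

x_1 and x_5 share exactly the 2 values {4, 29}; by pigeonhole those values go to them, so strike 4, 29 from x_2, x_3, x_4, x_7.
x_2 must be 23 (only option left). Eliminate 23 elsewhere: x_3, x_4, x_7, x_8.
The 2 variables x_3 and x_8 are confined to {7, 9}, which locks those values in; drop them from x_4.
That leaves x_4 = 22. Remove 22 from x_6.
No further eliminations apply; x_8 can still be any of 7, 9.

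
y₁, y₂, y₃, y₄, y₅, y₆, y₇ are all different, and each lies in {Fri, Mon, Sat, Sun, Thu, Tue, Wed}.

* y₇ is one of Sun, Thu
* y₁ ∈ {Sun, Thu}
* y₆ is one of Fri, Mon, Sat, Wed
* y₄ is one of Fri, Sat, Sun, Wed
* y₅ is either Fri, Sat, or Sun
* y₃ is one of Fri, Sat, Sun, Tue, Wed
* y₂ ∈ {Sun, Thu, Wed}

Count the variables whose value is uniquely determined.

3

The 7 variables draw from only 7 values {Fri, Mon, Sat, Sun, Thu, Tue, Wed}, so each is used; only y₆ can be Mon, hence y₆ = Mon.
Among the 6 still-open variables, Tue fits only y₃ (and all 6 values in {Fri, Sat, Sun, Thu, Tue, Wed} must be used), so y₃ = Tue.
y₁ and y₇ share exactly the 2 values {Sun, Thu}; by pigeonhole those values go to them, so strike Sun, Thu from y₂, y₄, y₅.
y₂ has just one choice, so y₂ = Wed. So y₄ can't be Wed.
Determined: y₂=Wed, y₃=Tue, y₆=Mon. The other variables each still have more than one consistent value. That makes 3.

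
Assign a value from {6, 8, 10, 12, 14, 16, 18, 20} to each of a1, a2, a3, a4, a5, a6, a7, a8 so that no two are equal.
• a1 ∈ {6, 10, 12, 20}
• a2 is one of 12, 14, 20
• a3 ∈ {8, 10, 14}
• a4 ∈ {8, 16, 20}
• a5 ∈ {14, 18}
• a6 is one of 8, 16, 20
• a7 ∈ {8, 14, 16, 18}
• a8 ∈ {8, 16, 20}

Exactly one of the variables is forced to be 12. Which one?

a2

The 8 variables together cover exactly {6, 8, 10, 12, 14, 16, 18, 20} — 8 values for 8 variables — and 6 appears only in a1's list, so a1 = 6.
The 7 still-open variables draw from only 7 values {8, 10, 12, 14, 16, 18, 20}, so each is used; only a3 can be 10, hence a3 = 10.
Among the 6 still-open variables, 12 fits only a2 (and all 6 values in {8, 12, 14, 16, 18, 20} must be used), so a2 = 12.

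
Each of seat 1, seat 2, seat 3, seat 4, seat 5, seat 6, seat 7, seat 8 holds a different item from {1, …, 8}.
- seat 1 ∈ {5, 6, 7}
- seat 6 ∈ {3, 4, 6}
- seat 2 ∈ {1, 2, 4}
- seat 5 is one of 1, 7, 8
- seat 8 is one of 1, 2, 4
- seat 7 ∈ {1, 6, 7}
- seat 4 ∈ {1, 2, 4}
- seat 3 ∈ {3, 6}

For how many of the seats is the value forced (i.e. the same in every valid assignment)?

The 8 variables draw from only 8 values {1, 2, 3, 4, 5, 6, 7, 8}, so each is used; only seat 1 can be 5, hence seat 1 = 5.
The 7 still-open variables draw from only 7 values {1, 2, 3, 4, 6, 7, 8}, so each is used; only seat 5 can be 8, hence seat 5 = 8.
The 6 still-open variables draw from only 6 values {1, 2, 3, 4, 6, 7}, so each is used; only seat 7 can be 7, hence seat 7 = 7.
seat 2, seat 4, seat 8 share exactly the 3 values {1, 2, 4}; by pigeonhole those values go to them, so strike 1, 2, 4 from seat 6.
Determined: seat 1=5, seat 5=8, seat 7=7. The other seats each still have more than one consistent value. That makes 3.

3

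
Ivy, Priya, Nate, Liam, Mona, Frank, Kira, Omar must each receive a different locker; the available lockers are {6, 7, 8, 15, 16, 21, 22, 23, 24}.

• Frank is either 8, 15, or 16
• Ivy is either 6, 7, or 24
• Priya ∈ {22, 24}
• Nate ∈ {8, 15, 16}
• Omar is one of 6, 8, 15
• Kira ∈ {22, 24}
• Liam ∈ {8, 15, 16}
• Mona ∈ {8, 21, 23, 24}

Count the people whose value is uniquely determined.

Priya and Kira share exactly the 2 values {22, 24}; by pigeonhole those values go to them, so strike 22, 24 from Ivy, Mona.
Nate, Liam, Frank share exactly the 3 values {8, 15, 16}; by pigeonhole those values go to them, so strike 8, 15, 16 from Mona, Omar.
Omar has just one choice, so Omar = 6. Remove 6 from Ivy.
That leaves Ivy = 7.
Determined: Ivy=7, Omar=6. The other people each still have more than one consistent value. That makes 2.

2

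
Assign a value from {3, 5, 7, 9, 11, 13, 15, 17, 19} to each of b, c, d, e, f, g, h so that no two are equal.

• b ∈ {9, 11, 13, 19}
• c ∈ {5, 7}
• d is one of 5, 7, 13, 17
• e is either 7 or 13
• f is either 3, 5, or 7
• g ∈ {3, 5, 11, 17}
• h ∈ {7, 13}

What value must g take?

11

The 2 variables e and h are confined to {7, 13}, which locks those values in; drop them from b, c, d, f.
That leaves c = 5. So d, f, g can't be 5.
d must be 17 (only option left). Eliminate 17 elsewhere: g.
f's domain is down to {3}, so f = 3. Strike 3 from g.
So g = 11.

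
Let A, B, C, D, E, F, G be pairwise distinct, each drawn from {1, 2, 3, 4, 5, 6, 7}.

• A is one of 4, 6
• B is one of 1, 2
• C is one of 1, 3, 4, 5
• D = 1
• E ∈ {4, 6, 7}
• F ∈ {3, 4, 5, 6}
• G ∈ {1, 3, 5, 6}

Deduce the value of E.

D has just one choice, so D = 1. So B, C, G can't be 1.
B must be 2 (only option left).
Among the 5 still-open variables, 7 fits only E (and all 5 values in {3, 4, 5, 6, 7} must be used), so E = 7.

7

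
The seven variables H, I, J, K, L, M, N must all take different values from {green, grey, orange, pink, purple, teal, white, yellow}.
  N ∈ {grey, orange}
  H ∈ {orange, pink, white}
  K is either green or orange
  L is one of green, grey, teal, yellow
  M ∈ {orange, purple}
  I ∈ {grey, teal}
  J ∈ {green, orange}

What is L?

The 2 variables J and K are confined to {green, orange}, which locks those values in; drop them from H, L, M, N.
M must be purple (only option left).
N has just one choice, so N = grey. Eliminate grey elsewhere: I, L.
I has just one choice, so I = teal. Eliminate teal elsewhere: L.
So L = yellow.

yellow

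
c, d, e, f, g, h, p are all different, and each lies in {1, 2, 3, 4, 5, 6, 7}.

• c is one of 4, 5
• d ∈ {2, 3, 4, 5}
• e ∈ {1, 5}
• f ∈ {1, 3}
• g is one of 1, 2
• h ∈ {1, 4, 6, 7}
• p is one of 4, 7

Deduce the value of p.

7

The 7 variables together cover exactly {1, 2, 3, 4, 5, 6, 7} — 7 values for 7 variables — and 6 appears only in h's list, so h = 6.
The 6 still-open variables draw from only 6 values {1, 2, 3, 4, 5, 7}, so each is used; only p can be 7, hence p = 7.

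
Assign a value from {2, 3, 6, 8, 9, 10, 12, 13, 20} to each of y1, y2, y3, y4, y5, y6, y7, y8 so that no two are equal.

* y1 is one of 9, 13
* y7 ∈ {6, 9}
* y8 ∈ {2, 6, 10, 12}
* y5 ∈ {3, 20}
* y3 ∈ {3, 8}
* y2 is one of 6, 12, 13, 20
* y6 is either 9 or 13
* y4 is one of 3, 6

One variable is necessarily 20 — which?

y5

y1 and y6 share exactly the 2 values {9, 13}; by pigeonhole those values go to them, so strike 9, 13 from y2, y7.
That leaves y7 = 6. Remove 6 from y2, y4, y8.
y4's domain is down to {3}, so y4 = 3. So y3, y5 can't be 3.
So 20 goes to y5.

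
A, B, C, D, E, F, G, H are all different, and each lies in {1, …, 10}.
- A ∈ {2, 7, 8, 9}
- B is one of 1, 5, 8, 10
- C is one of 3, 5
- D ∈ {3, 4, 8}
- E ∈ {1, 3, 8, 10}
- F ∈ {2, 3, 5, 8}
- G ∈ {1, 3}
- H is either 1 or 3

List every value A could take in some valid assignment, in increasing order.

7, 9

The 2 variables G and H are confined to {1, 3}, which locks those values in; drop them from B, C, D, E, F.
C has just one choice, so C = 5. Strike 5 from B, F.
The 2 variables B and E are confined to {8, 10}, which locks those values in; drop them from A, D, F.
D has just one choice, so D = 4.
F has just one choice, so F = 2. Eliminate 2 elsewhere: A.
No further eliminations apply; A can still be any of 7, 9.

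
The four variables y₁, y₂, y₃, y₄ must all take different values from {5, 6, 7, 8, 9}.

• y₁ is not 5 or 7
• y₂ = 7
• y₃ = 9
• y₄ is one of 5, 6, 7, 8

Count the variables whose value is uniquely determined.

y₂ has just one choice, so y₂ = 7. So y₄ can't be 7.
y₃ has just one choice, so y₃ = 9. Strike 9 from y₁.
Determined: y₂=7, y₃=9. The other variables each still have more than one consistent value. That makes 2.

2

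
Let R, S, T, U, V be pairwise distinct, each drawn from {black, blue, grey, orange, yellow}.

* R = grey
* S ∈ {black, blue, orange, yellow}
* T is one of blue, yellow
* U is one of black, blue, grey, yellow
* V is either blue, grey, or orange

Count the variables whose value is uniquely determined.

R's domain is down to {grey}, so R = grey. Strike grey from U, V.
Determined: R=grey. The other variables each still have more than one consistent value. That makes 1.

1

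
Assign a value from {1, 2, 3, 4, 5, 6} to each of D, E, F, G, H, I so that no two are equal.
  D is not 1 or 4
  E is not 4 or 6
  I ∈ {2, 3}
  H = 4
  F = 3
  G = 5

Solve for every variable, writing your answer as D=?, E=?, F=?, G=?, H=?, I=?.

D=6, E=1, F=3, G=5, H=4, I=2

F must be 3 (only option left). Strike 3 from D, E, I.
That leaves G = 5. So D, E can't be 5.
That leaves H = 4.
That leaves I = 2. Strike 2 from D, E.
That leaves D = 6.
E's domain is down to {1}, so E = 1.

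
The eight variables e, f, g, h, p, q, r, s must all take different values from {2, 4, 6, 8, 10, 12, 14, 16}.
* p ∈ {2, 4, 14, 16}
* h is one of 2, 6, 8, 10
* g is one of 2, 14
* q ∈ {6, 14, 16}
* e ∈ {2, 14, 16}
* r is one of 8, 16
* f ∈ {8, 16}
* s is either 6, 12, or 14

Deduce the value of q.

The 8 variables draw from only 8 values {2, 4, 6, 8, 10, 12, 14, 16}, so each is used; only p can be 4, hence p = 4.
The 7 still-open variables draw from only 7 values {2, 6, 8, 10, 12, 14, 16}, so each is used; only h can be 10, hence h = 10.
The 6 still-open variables together cover exactly {2, 6, 8, 12, 14, 16} — 6 values for 6 variables — and 12 appears only in s's list, so s = 12.
Among the 5 still-open variables, 6 fits only q (and all 5 values in {2, 6, 8, 14, 16} must be used), so q = 6.

6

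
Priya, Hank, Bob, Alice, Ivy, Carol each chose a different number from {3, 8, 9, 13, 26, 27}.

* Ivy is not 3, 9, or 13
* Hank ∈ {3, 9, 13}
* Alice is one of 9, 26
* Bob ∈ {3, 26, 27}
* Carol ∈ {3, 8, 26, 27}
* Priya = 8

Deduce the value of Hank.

Priya's domain is down to {8}, so Priya = 8. So Ivy, Carol can't be 8.
The 5 still-open variables together cover exactly {3, 9, 13, 26, 27} — 5 values for 5 variables — and 13 appears only in Hank's list, so Hank = 13.

13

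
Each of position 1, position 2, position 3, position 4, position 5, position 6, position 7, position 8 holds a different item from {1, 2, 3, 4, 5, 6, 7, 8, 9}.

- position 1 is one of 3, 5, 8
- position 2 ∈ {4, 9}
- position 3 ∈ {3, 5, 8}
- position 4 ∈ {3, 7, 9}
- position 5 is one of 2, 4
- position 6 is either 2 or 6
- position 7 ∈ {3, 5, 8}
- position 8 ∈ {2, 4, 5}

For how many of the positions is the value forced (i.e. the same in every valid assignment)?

The 8 variables together cover exactly {2, 3, 4, 5, 6, 7, 8, 9} — 8 values for 8 variables — and 6 appears only in position 6's list, so position 6 = 6.
Among the 7 still-open variables, 7 fits only position 4 (and all 7 values in {2, 3, 4, 5, 7, 8, 9} must be used), so position 4 = 7.
Among the 6 still-open variables, 9 fits only position 2 (and all 6 values in {2, 3, 4, 5, 8, 9} must be used), so position 2 = 9.
position 1, position 3, position 7 share exactly the 3 values {3, 5, 8}; by pigeonhole those values go to them, so strike 3, 5, 8 from position 8.
Determined: position 2=9, position 4=7, position 6=6. The other positions each still have more than one consistent value. That makes 3.

3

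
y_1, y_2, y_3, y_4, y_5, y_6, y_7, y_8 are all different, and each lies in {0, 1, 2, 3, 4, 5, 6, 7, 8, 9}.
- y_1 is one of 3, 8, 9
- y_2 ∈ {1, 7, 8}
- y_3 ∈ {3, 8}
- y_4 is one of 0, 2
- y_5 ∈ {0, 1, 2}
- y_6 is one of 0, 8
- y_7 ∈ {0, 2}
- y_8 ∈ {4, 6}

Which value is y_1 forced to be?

y_4 and y_7 share exactly the 2 values {0, 2}; by pigeonhole those values go to them, so strike 0, 2 from y_5, y_6.
y_5 must be 1 (only option left). Strike 1 from y_2.
That leaves y_6 = 8. Strike 8 from y_1, y_2, y_3.
y_2's domain is down to {7}, so y_2 = 7.
y_3 has just one choice, so y_3 = 3. Eliminate 3 elsewhere: y_1.
So y_1 = 9.

9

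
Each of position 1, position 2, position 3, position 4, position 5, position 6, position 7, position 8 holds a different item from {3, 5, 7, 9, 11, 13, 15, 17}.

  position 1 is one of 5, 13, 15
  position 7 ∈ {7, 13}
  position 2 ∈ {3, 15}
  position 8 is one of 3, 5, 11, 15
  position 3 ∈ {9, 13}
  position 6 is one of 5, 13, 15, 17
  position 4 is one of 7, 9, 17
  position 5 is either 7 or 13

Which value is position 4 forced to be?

The 8 variables draw from only 8 values {3, 5, 7, 9, 11, 13, 15, 17}, so each is used; only position 8 can be 11, hence position 8 = 11.
The 7 still-open variables draw from only 7 values {3, 5, 7, 9, 13, 15, 17}, so each is used; only position 2 can be 3, hence position 2 = 3.
position 5 and position 7 between them cover only {7, 13} — a naked pair. Remove those values from position 1, position 3, position 4, position 6.
position 3's domain is down to {9}, so position 3 = 9. So position 4 can't be 9.
So position 4 = 17.

17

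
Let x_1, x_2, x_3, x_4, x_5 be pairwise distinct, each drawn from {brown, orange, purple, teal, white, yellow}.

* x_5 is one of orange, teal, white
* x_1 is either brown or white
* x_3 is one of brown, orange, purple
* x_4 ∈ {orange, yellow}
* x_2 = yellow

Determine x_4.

orange

x_2 must be yellow (only option left). Remove yellow from x_4.
So x_4 = orange.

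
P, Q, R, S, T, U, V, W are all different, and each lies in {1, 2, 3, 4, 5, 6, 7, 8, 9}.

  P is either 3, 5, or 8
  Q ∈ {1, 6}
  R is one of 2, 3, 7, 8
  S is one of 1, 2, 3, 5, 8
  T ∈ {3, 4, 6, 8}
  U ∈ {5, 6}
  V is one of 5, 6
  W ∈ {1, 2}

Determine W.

The 8 variables draw from only 8 values {1, 2, 3, 4, 5, 6, 7, 8}, so each is used; only T can be 4, hence T = 4.
The 7 still-open variables together cover exactly {1, 2, 3, 5, 6, 7, 8} — 7 values for 7 variables — and 7 appears only in R's list, so R = 7.
U and V share exactly the 2 values {5, 6}; by pigeonhole those values go to them, so strike 5, 6 from P, Q, S.
Q must be 1 (only option left). So S, W can't be 1.
So W = 2.

2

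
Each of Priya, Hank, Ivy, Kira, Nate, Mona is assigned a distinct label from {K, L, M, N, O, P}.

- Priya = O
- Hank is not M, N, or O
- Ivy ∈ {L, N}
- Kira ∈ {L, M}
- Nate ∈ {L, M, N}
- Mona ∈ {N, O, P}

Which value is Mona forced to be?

P

Priya's domain is down to {O}, so Priya = O. Strike O from Mona.
The 5 still-open variables together cover exactly {K, L, M, N, P} — 5 values for 5 variables — and K appears only in Hank's list, so Hank = K.
Among the 4 still-open variables, P fits only Mona (and all 4 values in {L, M, N, P} must be used), so Mona = P.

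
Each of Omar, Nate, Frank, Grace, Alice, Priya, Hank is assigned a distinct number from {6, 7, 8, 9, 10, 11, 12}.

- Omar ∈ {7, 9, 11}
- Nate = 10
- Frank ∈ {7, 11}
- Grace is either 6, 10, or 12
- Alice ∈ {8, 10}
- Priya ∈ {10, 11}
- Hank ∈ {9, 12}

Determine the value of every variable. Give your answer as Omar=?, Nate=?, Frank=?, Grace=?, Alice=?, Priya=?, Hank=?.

Nate must be 10 (only option left). Eliminate 10 elsewhere: Grace, Alice, Priya.
Alice must be 8 (only option left).
Priya has just one choice, so Priya = 11. Eliminate 11 elsewhere: Omar, Frank.
Frank has just one choice, so Frank = 7. Eliminate 7 elsewhere: Omar.
That leaves Omar = 9. Remove 9 from Hank.
That leaves Hank = 12. Strike 12 from Grace.
Grace has just one choice, so Grace = 6.

Omar=9, Nate=10, Frank=7, Grace=6, Alice=8, Priya=11, Hank=12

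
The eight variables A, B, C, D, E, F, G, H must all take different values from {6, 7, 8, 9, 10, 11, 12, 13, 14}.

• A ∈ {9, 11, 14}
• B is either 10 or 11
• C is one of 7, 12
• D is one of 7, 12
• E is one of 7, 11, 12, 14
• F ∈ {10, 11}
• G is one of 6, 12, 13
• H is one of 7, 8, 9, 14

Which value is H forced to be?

B and F between them cover only {10, 11} — a naked pair. Remove those values from A, E.
The 2 variables C and D are confined to {7, 12}, which locks those values in; drop them from E, G, H.
E must be 14 (only option left). Eliminate 14 elsewhere: A, H.
A must be 9 (only option left). Strike 9 from H.
So H = 8.

8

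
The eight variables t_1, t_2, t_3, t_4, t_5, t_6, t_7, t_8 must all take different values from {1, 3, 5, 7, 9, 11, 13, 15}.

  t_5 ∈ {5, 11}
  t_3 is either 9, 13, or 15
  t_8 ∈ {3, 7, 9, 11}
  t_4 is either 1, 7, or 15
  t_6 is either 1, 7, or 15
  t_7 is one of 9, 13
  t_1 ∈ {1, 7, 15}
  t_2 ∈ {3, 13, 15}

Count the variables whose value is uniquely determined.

Among the 8 variables, 5 fits only t_5 (and all 8 values in {1, 3, 5, 7, 9, 11, 13, 15} must be used), so t_5 = 5.
The 7 still-open variables draw from only 7 values {1, 3, 7, 9, 11, 13, 15}, so each is used; only t_8 can be 11, hence t_8 = 11.
Among the 6 still-open variables, 3 fits only t_2 (and all 6 values in {1, 3, 7, 9, 13, 15} must be used), so t_2 = 3.
The 3 variables t_1, t_4, t_6 are confined to {1, 7, 15}, which locks those values in; drop them from t_3.
Determined: t_2=3, t_5=5, t_8=11. The other variables each still have more than one consistent value. That makes 3.

3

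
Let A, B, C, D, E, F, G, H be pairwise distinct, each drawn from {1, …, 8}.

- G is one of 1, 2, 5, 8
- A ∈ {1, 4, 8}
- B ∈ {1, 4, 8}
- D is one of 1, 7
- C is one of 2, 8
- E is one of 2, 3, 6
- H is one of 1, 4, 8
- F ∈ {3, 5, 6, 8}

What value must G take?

5

Among the 8 variables, 7 fits only D (and all 8 values in {1, 2, 3, 4, 5, 6, 7, 8} must be used), so D = 7.
A, B, H share exactly the 3 values {1, 4, 8}; by pigeonhole those values go to them, so strike 1, 4, 8 from C, F, G.
C's domain is down to {2}, so C = 2. So E, G can't be 2.
So G = 5.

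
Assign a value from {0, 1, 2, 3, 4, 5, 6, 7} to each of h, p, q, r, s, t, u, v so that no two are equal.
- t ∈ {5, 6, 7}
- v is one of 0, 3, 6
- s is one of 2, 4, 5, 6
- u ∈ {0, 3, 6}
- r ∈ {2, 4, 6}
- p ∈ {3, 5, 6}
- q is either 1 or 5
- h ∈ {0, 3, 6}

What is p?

5

The 8 variables draw from only 8 values {0, 1, 2, 3, 4, 5, 6, 7}, so each is used; only q can be 1, hence q = 1.
Among the 7 still-open variables, 7 fits only t (and all 7 values in {0, 2, 3, 4, 5, 6, 7} must be used), so t = 7.
The 3 variables h, u, v are confined to {0, 3, 6}, which locks those values in; drop them from p, r, s.
So p = 5.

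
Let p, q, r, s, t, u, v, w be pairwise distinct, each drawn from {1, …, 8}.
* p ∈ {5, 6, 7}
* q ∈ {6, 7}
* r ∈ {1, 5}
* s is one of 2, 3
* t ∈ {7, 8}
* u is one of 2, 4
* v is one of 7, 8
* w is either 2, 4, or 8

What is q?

The 8 variables together cover exactly {1, 2, 3, 4, 5, 6, 7, 8} — 8 values for 8 variables — and 1 appears only in r's list, so r = 1.
The 7 still-open variables together cover exactly {2, 3, 4, 5, 6, 7, 8} — 7 values for 7 variables — and 3 appears only in s's list, so s = 3.
The 6 still-open variables draw from only 6 values {2, 4, 5, 6, 7, 8}, so each is used; only p can be 5, hence p = 5.
Among the 5 still-open variables, 6 fits only q (and all 5 values in {2, 4, 6, 7, 8} must be used), so q = 6.

6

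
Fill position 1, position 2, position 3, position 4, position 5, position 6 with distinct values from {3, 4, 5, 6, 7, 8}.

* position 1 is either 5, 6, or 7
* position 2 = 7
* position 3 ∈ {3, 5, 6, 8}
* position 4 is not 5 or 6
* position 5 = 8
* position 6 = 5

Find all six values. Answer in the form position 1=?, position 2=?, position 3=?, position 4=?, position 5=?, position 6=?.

position 1=6, position 2=7, position 3=3, position 4=4, position 5=8, position 6=5

position 2's domain is down to {7}, so position 2 = 7. Eliminate 7 elsewhere: position 1, position 4.
position 5 must be 8 (only option left). Strike 8 from position 3, position 4.
position 6 has just one choice, so position 6 = 5. Eliminate 5 elsewhere: position 1, position 3.
position 1 must be 6 (only option left). Remove 6 from position 3.
position 3 must be 3 (only option left). Remove 3 from position 4.
position 4's domain is down to {4}, so position 4 = 4.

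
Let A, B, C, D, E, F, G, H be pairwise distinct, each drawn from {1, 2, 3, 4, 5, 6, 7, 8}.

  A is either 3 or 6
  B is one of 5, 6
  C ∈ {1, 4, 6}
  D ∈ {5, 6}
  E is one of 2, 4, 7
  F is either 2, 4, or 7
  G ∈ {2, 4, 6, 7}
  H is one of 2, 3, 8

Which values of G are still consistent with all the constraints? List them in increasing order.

The 8 variables draw from only 8 values {1, 2, 3, 4, 5, 6, 7, 8}, so each is used; only C can be 1, hence C = 1.
Among the 7 still-open variables, 8 fits only H (and all 7 values in {2, 3, 4, 5, 6, 7, 8} must be used), so H = 8.
Among the 6 still-open variables, 3 fits only A (and all 6 values in {2, 3, 4, 5, 6, 7} must be used), so A = 3.
The 2 variables B and D are confined to {5, 6}, which locks those values in; drop them from G.
No further eliminations apply; G can still be any of 2, 4, 7.

2, 4, 7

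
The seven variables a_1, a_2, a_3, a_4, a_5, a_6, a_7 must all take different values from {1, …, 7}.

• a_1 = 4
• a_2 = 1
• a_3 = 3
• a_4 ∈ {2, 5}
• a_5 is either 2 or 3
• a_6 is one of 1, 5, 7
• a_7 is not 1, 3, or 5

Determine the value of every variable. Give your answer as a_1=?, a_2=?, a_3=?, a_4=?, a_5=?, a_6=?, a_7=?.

a_1 has just one choice, so a_1 = 4. Eliminate 4 elsewhere: a_7.
That leaves a_2 = 1. Strike 1 from a_6.
a_3 must be 3 (only option left). So a_5 can't be 3.
That leaves a_5 = 2. So a_4, a_7 can't be 2.
a_4 has just one choice, so a_4 = 5. Eliminate 5 elsewhere: a_6.
That leaves a_6 = 7. Strike 7 from a_7.
a_7 has just one choice, so a_7 = 6.

a_1=4, a_2=1, a_3=3, a_4=5, a_5=2, a_6=7, a_7=6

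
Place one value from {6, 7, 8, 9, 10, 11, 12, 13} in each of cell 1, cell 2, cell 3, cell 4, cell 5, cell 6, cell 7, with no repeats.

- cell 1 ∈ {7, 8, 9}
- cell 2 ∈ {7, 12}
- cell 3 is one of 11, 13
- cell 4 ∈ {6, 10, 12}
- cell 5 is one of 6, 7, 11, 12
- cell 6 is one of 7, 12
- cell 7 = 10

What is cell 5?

11

cell 7's domain is down to {10}, so cell 7 = 10. Strike 10 from cell 4.
cell 2 and cell 6 share exactly the 2 values {7, 12}; by pigeonhole those values go to them, so strike 7, 12 from cell 1, cell 4, cell 5.
That leaves cell 4 = 6. So cell 5 can't be 6.
So cell 5 = 11.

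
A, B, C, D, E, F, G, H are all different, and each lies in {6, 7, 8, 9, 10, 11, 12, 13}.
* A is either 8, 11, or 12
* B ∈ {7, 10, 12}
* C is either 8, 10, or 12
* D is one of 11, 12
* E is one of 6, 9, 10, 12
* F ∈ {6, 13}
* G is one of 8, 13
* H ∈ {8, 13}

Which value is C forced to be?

Among the 8 variables, 7 fits only B (and all 8 values in {6, 7, 8, 9, 10, 11, 12, 13} must be used), so B = 7.
The 7 still-open variables together cover exactly {6, 8, 9, 10, 11, 12, 13} — 7 values for 7 variables — and 9 appears only in E's list, so E = 9.
The 6 still-open variables together cover exactly {6, 8, 10, 11, 12, 13} — 6 values for 6 variables — and 6 appears only in F's list, so F = 6.
The 5 still-open variables together cover exactly {8, 10, 11, 12, 13} — 5 values for 5 variables — and 10 appears only in C's list, so C = 10.

10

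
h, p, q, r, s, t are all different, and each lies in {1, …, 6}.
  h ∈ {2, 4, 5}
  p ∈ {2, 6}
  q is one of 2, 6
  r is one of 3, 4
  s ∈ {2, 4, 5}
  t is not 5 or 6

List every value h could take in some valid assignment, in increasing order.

4, 5

The 6 variables draw from only 6 values {1, 2, 3, 4, 5, 6}, so each is used; only t can be 1, hence t = 1.
The 5 still-open variables draw from only 5 values {2, 3, 4, 5, 6}, so each is used; only r can be 3, hence r = 3.
p and q between them cover only {2, 6} — a naked pair. Remove those values from h, s.
No further eliminations apply; h can still be any of 4, 5.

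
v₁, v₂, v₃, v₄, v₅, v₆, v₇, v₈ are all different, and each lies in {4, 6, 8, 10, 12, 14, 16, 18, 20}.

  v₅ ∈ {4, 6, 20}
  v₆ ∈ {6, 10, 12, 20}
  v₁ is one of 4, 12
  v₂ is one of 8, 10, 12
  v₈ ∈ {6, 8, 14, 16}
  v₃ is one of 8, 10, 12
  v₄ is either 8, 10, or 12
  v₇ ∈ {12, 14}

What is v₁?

The 8 variables draw from only 8 values {4, 6, 8, 10, 12, 14, 16, 20}, so each is used; only v₈ can be 16, hence v₈ = 16.
Among the 7 still-open variables, 14 fits only v₇ (and all 7 values in {4, 6, 8, 10, 12, 14, 20} must be used), so v₇ = 14.
v₂, v₃, v₄ between them cover only {8, 10, 12} — a naked triple. Remove those values from v₁, v₆.
So v₁ = 4.

4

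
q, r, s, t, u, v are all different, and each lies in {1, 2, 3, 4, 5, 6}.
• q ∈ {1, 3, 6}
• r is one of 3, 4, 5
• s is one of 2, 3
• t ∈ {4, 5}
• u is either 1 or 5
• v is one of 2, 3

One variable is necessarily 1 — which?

u

The 6 variables draw from only 6 values {1, 2, 3, 4, 5, 6}, so each is used; only q can be 6, hence q = 6.
The 5 still-open variables draw from only 5 values {1, 2, 3, 4, 5}, so each is used; only u can be 1, hence u = 1.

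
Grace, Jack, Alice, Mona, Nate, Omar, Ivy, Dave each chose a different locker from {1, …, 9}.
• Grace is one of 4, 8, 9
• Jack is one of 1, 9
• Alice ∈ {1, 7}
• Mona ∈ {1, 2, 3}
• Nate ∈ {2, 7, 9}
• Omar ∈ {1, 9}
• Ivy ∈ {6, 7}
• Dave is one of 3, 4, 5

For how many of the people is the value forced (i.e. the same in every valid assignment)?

4

Jack and Omar between them cover only {1, 9} — a naked pair. Remove those values from Grace, Alice, Mona, Nate.
Alice must be 7 (only option left). So Nate, Ivy can't be 7.
Nate's domain is down to {2}, so Nate = 2. Strike 2 from Mona.
Ivy's domain is down to {6}, so Ivy = 6.
Mona has just one choice, so Mona = 3. So Dave can't be 3.
Determined: Alice=7, Mona=3, Nate=2, Ivy=6. The other people each still have more than one consistent value. That makes 4.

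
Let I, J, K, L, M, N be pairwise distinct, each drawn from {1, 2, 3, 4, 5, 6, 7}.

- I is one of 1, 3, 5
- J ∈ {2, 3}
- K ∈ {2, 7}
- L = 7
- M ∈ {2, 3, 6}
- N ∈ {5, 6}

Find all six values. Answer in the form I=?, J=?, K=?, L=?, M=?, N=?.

L's domain is down to {7}, so L = 7. Remove 7 from K.
K's domain is down to {2}, so K = 2. Eliminate 2 elsewhere: J, M.
J must be 3 (only option left). Strike 3 from I, M.
M's domain is down to {6}, so M = 6. Remove 6 from N.
That leaves N = 5. Strike 5 from I.
I must be 1 (only option left).

I=1, J=3, K=2, L=7, M=6, N=5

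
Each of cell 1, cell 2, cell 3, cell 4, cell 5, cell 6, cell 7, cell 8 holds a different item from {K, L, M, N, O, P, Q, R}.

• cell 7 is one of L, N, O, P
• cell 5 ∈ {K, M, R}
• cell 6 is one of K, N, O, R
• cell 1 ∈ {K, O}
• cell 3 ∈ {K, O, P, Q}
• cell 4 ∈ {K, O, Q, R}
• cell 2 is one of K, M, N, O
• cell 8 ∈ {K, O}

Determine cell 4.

Q

Among the 8 variables, L fits only cell 7 (and all 8 values in {K, L, M, N, O, P, Q, R} must be used), so cell 7 = L.
The 7 still-open variables draw from only 7 values {K, M, N, O, P, Q, R}, so each is used; only cell 3 can be P, hence cell 3 = P.
Among the 6 still-open variables, Q fits only cell 4 (and all 6 values in {K, M, N, O, Q, R} must be used), so cell 4 = Q.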